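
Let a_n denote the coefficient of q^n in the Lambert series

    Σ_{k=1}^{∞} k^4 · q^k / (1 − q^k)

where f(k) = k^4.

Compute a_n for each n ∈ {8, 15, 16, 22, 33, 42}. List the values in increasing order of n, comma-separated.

4369, 51332, 69905, 248914, 1200644, 3348388

q^8  k|8↦f(k): 1:1 2:16 4:256 8:4096  a_8=4369
d|15:{15,5,3,1}  Σf=50625+625+81+1=51332
[q^16] f(1)=1,f(2)=16,f(4)=256,f(8)=4096,f(16)=65536 ⇒ 69905
n=22: 1·22 2·11 11·2 22·1  f→[1+16+14641+234256]=248914
d|33:{33,11,3,1}  Σf=1185921+14641+81+1=1200644
q^42  k|42↦f(k): 42:3111696 21:194481 14:38416 7:2401 6:1296 3:81 2:16 1:1  a_42=3348388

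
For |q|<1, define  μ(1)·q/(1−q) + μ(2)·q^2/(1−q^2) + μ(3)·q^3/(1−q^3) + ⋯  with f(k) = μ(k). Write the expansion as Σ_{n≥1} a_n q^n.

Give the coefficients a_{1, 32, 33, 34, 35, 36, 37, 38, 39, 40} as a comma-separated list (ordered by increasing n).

1, 0, 0, 0, 0, 0, 0, 0, 0, 0

n=1: 1·1  μ→[1]=1
d|32:{32,16,8,4,2,1}  Σμ=0+0+0+0+(-1)+1=0
d|33:{33,11,3,1}  Σμ=1+(-1)+(-1)+1=0
d|34:{1,2,17,34}  Σμ=1+(-1)+(-1)+1=0
d|35:{1,5,7,35}  Σμ=1+(-1)+(-1)+1=0
n=36: 1·36 2·18 3·12 4·9 6·6 9·4 12·3 18·2 36·1  μ→[1+(-1)+(-1)+0+1+0+0+0+0]=0
d|37:{37,1}  Σμ=(-1)+1=0
d|38:{38,19,2,1}  Σμ=1+(-1)+(-1)+1=0
q^39  k|39↦μ(k): 39:1 13:-1 3:-1 1:1  a_39=0
q^40  k|40↦μ(k): 40:0 20:0 10:1 8:0 5:-1 4:0 2:-1 1:1  a_40=0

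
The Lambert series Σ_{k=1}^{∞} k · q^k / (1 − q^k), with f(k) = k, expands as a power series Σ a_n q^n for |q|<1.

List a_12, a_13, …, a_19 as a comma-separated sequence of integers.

[q^12] f(12)=12,f(6)=6,f(4)=4,f(3)=3,f(2)=2,f(1)=1 ⇒ 28
n=13: 1·13 13·1  f→[1+13]=14
d|14:{1,2,7,14}  Σf=1+2+7+14=24
q^15  k|15↦f(k): 1:1 3:3 5:5 15:15  a_15=24
[q^16] f(16)=16,f(8)=8,f(4)=4,f(2)=2,f(1)=1 ⇒ 31
q^17  k|17↦f(k): 17:17 1:1  a_17=18
d|18:{1,2,3,6,9,18}  Σf=1+2+3+6+9+18=39
[q^19] f(19)=19,f(1)=1 ⇒ 20

28, 14, 24, 24, 31, 18, 39, 20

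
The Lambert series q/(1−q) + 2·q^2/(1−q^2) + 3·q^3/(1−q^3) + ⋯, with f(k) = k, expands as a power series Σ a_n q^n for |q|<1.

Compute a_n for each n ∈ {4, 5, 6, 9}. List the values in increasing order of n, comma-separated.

7, 6, 12, 13

n=4: 1·4 2·2 4·1  f→[1+2+4]=7
[q^5] f(1)=1,f(5)=5 ⇒ 6
n=6: 6·1 3·2 2·3 1·6  f→[6+3+2+1]=12
q^9  k|9↦f(k): 9:9 3:3 1:1  a_9=13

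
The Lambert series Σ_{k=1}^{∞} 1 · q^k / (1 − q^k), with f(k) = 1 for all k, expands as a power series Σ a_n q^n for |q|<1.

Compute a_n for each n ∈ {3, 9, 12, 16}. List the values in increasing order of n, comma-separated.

2, 3, 6, 5

n=3: 3·1 1·3  f→[1+1]=2
d|9:{1,3,9}  Σf=1+1+1=3
q^12  k|12↦f(k): 1:1 2:1 3:1 4:1 6:1 12:1  a_12=6
[q^16] f(1)=1,f(2)=1,f(4)=1,f(8)=1,f(16)=1 ⇒ 5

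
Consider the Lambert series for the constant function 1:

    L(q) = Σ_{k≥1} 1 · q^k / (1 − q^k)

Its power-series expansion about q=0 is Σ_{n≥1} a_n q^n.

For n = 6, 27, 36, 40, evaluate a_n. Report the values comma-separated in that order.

4, 4, 9, 8

q^6  k|6↦f(k): 6:1 3:1 2:1 1:1  a_6=4
q^27  k|27↦f(k): 1:1 3:1 9:1 27:1  a_27=4
q^36  k|36↦f(k): 36:1 18:1 12:1 9:1 6:1 4:1 3:1 2:1 1:1  a_36=9
[q^40] f(40)=1,f(20)=1,f(10)=1,f(8)=1,f(5)=1,f(4)=1,f(2)=1,f(1)=1 ⇒ 8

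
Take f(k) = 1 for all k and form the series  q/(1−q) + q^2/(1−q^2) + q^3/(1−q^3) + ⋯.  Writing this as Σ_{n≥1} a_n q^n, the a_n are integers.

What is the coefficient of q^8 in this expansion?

a_8 = 4

[q^8] f(8)=1,f(4)=1,f(2)=1,f(1)=1 ⇒ 4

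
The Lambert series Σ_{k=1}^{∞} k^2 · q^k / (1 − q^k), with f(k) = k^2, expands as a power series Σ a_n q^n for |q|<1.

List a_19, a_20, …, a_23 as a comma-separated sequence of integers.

362, 546, 500, 610, 530

d|19:{1,19}  Σf=1+361=362
n=20: 1·20 2·10 4·5 5·4 10·2 20·1  f→[1+4+16+25+100+400]=546
d|21:{21,7,3,1}  Σf=441+49+9+1=500
n=22: 22·1 11·2 2·11 1·22  f→[484+121+4+1]=610
q^23  k|23↦f(k): 1:1 23:529  a_23=530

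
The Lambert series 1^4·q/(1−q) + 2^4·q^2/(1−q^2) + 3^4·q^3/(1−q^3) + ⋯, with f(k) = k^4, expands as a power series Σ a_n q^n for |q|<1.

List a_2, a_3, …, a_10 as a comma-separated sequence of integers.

[q^2] f(1)=1,f(2)=16 ⇒ 17
q^3  k|3↦f(k): 3:81 1:1  a_3=82
d|4:{1,2,4}  Σf=1+16+256=273
d|5:{1,5}  Σf=1+625=626
q^6  k|6↦f(k): 1:1 2:16 3:81 6:1296  a_6=1394
q^7  k|7↦f(k): 1:1 7:2401  a_7=2402
n=8: 8·1 4·2 2·4 1·8  f→[4096+256+16+1]=4369
[q^9] f(9)=6561,f(3)=81,f(1)=1 ⇒ 6643
q^10  k|10↦f(k): 10:10000 5:625 2:16 1:1  a_10=10642

17, 82, 273, 626, 1394, 2402, 4369, 6643, 10642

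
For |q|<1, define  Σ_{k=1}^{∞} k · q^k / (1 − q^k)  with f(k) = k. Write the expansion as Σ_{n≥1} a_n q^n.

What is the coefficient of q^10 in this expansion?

[q^10] f(1)=1,f(2)=2,f(5)=5,f(10)=10 ⇒ 18

a_10 = 18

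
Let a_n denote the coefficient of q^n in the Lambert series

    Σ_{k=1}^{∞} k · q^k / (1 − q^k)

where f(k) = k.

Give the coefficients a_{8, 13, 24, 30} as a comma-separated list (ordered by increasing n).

15, 14, 60, 72

n=8: 8·1 4·2 2·4 1·8  f→[8+4+2+1]=15
[q^13] f(1)=1,f(13)=13 ⇒ 14
d|24:{24,12,8,6,4,3,2,1}  Σf=24+12+8+6+4+3+2+1=60
n=30: 1·30 2·15 3·10 5·6 6·5 10·3 15·2 30·1  f→[1+2+3+5+6+10+15+30]=72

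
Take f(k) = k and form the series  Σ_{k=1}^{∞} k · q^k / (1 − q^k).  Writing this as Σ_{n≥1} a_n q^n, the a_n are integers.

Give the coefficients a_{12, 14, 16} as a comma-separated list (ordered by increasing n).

n=12: 1·12 2·6 3·4 4·3 6·2 12·1  f→[1+2+3+4+6+12]=28
d|14:{1,2,7,14}  Σf=1+2+7+14=24
d|16:{16,8,4,2,1}  Σf=16+8+4+2+1=31

28, 24, 31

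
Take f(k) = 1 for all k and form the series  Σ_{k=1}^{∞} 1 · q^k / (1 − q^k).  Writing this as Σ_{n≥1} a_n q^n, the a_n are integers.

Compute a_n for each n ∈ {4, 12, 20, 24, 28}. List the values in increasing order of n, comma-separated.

n=4: 4·1 2·2 1·4  f→[1+1+1]=3
n=12: 12·1 6·2 4·3 3·4 2·6 1·12  f→[1+1+1+1+1+1]=6
[q^20] f(20)=1,f(10)=1,f(5)=1,f(4)=1,f(2)=1,f(1)=1 ⇒ 6
[q^24] f(24)=1,f(12)=1,f(8)=1,f(6)=1,f(4)=1,f(3)=1,f(2)=1,f(1)=1 ⇒ 8
n=28: 28·1 14·2 7·4 4·7 2·14 1·28  f→[1+1+1+1+1+1]=6

3, 6, 6, 8, 6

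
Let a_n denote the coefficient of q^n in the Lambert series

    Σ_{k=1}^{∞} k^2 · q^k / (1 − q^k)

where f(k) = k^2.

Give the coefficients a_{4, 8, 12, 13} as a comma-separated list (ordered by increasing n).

21, 85, 210, 170

d|4:{1,2,4}  Σf=1+4+16=21
d|8:{1,2,4,8}  Σf=1+4+16+64=85
d|12:{1,2,3,4,6,12}  Σf=1+4+9+16+36+144=210
n=13: 1·13 13·1  f→[1+169]=170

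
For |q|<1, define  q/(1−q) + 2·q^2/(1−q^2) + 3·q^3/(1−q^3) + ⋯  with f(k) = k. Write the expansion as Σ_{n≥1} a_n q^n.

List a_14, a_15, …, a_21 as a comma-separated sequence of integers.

24, 24, 31, 18, 39, 20, 42, 32

n=14: 1·14 2·7 7·2 14·1  f→[1+2+7+14]=24
d|15:{15,5,3,1}  Σf=15+5+3+1=24
q^16  k|16↦f(k): 1:1 2:2 4:4 8:8 16:16  a_16=31
[q^17] f(1)=1,f(17)=17 ⇒ 18
q^18  k|18↦f(k): 1:1 2:2 3:3 6:6 9:9 18:18  a_18=39
d|19:{19,1}  Σf=19+1=20
[q^20] f(1)=1,f(2)=2,f(4)=4,f(5)=5,f(10)=10,f(20)=20 ⇒ 42
q^21  k|21↦f(k): 21:21 7:7 3:3 1:1  a_21=32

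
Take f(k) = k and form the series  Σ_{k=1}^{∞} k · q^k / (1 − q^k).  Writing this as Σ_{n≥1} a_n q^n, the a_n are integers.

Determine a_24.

a_24 = 60

[q^24] f(1)=1,f(2)=2,f(3)=3,f(4)=4,f(6)=6,f(8)=8,f(12)=12,f(24)=24 ⇒ 60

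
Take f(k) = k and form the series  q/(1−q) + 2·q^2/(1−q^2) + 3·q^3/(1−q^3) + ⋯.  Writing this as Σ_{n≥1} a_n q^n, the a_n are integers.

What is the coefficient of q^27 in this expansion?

d|27:{27,9,3,1}  Σf=27+9+3+1=40

a_27 = 40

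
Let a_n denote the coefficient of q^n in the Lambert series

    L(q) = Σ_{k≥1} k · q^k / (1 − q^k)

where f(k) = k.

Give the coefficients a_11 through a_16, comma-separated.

12, 28, 14, 24, 24, 31

q^11  k|11↦f(k): 1:1 11:11  a_11=12
q^12  k|12↦f(k): 1:1 2:2 3:3 4:4 6:6 12:12  a_12=28
[q^13] f(13)=13,f(1)=1 ⇒ 14
d|14:{1,2,7,14}  Σf=1+2+7+14=24
q^15  k|15↦f(k): 15:15 5:5 3:3 1:1  a_15=24
[q^16] f(16)=16,f(8)=8,f(4)=4,f(2)=2,f(1)=1 ⇒ 31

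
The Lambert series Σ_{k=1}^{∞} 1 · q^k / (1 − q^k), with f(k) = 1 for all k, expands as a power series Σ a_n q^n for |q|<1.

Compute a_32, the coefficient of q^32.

[q^32] f(32)=1,f(16)=1,f(8)=1,f(4)=1,f(2)=1,f(1)=1 ⇒ 6

a_32 = 6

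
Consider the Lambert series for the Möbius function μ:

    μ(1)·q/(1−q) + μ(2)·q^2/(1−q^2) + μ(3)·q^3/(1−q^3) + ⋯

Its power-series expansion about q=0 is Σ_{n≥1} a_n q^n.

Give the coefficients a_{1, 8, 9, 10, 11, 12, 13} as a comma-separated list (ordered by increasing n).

1, 0, 0, 0, 0, 0, 0

n=1: 1·1  μ→[1]=1
d|8:{8,4,2,1}  Σμ=0+0+(-1)+1=0
q^9  k|9↦μ(k): 9:0 3:-1 1:1  a_9=0
q^10  k|10↦μ(k): 1:1 2:-1 5:-1 10:1  a_10=0
q^11  k|11↦μ(k): 11:-1 1:1  a_11=0
[q^12] μ(1)=1,μ(2)=-1,μ(3)=-1,μ(4)=0,μ(6)=1,μ(12)=0 ⇒ 0
q^13  k|13↦μ(k): 1:1 13:-1  a_13=0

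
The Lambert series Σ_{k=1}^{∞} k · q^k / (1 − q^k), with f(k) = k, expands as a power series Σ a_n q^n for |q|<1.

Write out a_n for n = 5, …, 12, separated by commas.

[q^5] f(5)=5,f(1)=1 ⇒ 6
q^6  k|6↦f(k): 6:6 3:3 2:2 1:1  a_6=12
q^7  k|7↦f(k): 7:7 1:1  a_7=8
d|8:{1,2,4,8}  Σf=1+2+4+8=15
d|9:{1,3,9}  Σf=1+3+9=13
q^10  k|10↦f(k): 10:10 5:5 2:2 1:1  a_10=18
n=11: 11·1 1·11  f→[11+1]=12
d|12:{12,6,4,3,2,1}  Σf=12+6+4+3+2+1=28

6, 12, 8, 15, 13, 18, 12, 28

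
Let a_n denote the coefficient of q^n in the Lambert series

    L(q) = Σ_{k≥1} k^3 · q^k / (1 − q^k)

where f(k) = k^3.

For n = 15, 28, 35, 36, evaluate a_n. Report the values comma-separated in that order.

3528, 25112, 43344, 55261

n=15: 15·1 5·3 3·5 1·15  f→[3375+125+27+1]=3528
d|28:{1,2,4,7,14,28}  Σf=1+8+64+343+2744+21952=25112
q^35  k|35↦f(k): 35:42875 7:343 5:125 1:1  a_35=43344
d|36:{1,2,3,4,6,9,12,18,36}  Σf=1+8+27+64+216+729+1728+5832+46656=55261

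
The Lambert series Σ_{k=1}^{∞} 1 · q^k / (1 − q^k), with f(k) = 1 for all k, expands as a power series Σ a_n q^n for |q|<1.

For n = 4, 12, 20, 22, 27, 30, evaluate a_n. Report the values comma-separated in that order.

n=4: 1·4 2·2 4·1  f→[1+1+1]=3
q^12  k|12↦f(k): 1:1 2:1 3:1 4:1 6:1 12:1  a_12=6
n=20: 20·1 10·2 5·4 4·5 2·10 1·20  f→[1+1+1+1+1+1]=6
[q^22] f(1)=1,f(2)=1,f(11)=1,f(22)=1 ⇒ 4
d|27:{1,3,9,27}  Σf=1+1+1+1=4
n=30: 1·30 2·15 3·10 5·6 6·5 10·3 15·2 30·1  f→[1+1+1+1+1+1+1+1]=8

3, 6, 6, 4, 4, 8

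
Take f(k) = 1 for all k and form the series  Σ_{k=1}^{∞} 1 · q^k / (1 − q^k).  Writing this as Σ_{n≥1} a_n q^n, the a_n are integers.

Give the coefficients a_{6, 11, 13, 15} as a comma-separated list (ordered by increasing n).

q^6  k|6↦f(k): 6:1 3:1 2:1 1:1  a_6=4
[q^11] f(11)=1,f(1)=1 ⇒ 2
d|13:{1,13}  Σf=1+1=2
d|15:{15,5,3,1}  Σf=1+1+1+1=4

4, 2, 2, 4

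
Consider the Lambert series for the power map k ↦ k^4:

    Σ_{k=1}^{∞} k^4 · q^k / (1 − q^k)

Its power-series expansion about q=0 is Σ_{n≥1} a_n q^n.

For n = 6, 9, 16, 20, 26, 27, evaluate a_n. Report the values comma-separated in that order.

1394, 6643, 69905, 170898, 485554, 538084

q^6  k|6↦f(k): 6:1296 3:81 2:16 1:1  a_6=1394
n=9: 1·9 3·3 9·1  f→[1+81+6561]=6643
n=16: 1·16 2·8 4·4 8·2 16·1  f→[1+16+256+4096+65536]=69905
[q^20] f(1)=1,f(2)=16,f(4)=256,f(5)=625,f(10)=10000,f(20)=160000 ⇒ 170898
d|26:{1,2,13,26}  Σf=1+16+28561+456976=485554
d|27:{1,3,9,27}  Σf=1+81+6561+531441=538084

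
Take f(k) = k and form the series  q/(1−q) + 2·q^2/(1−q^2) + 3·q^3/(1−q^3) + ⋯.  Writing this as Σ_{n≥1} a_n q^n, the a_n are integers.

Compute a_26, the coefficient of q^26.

q^26  k|26↦f(k): 26:26 13:13 2:2 1:1  a_26=42

a_26 = 42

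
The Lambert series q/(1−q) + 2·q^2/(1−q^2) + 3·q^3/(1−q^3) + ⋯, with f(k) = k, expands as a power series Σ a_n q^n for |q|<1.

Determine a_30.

a_30 = 72

d|30:{1,2,3,5,6,10,15,30}  Σf=1+2+3+5+6+10+15+30=72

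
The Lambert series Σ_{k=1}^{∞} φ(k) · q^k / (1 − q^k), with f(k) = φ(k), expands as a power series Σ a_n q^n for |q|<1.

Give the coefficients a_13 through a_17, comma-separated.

[q^13] φ(1)=1,φ(13)=12 ⇒ 13
n=14: 14·1 7·2 2·7 1·14  φ→[6+6+1+1]=14
n=15: 1·15 3·5 5·3 15·1  φ→[1+2+4+8]=15
[q^16] φ(1)=1,φ(2)=1,φ(4)=2,φ(8)=4,φ(16)=8 ⇒ 16
d|17:{1,17}  Σφ=1+16=17

13, 14, 15, 16, 17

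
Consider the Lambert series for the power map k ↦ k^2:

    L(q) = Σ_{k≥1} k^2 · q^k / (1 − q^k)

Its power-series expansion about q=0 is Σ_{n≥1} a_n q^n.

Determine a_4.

a_4 = 21

d|4:{4,2,1}  Σf=16+4+1=21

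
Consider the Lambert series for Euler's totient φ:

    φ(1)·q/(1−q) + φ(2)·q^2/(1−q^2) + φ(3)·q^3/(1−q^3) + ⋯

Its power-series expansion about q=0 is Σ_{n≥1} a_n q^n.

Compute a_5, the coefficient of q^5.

q^5  k|5↦φ(k): 5:4 1:1  a_5=5

a_5 = 5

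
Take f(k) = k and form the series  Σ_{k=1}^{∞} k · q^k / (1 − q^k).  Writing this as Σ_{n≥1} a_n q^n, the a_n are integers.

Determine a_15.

d|15:{1,3,5,15}  Σf=1+3+5+15=24

a_15 = 24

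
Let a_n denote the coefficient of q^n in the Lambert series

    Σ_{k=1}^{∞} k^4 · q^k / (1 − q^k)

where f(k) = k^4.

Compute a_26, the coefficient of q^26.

[q^26] f(1)=1,f(2)=16,f(13)=28561,f(26)=456976 ⇒ 485554

a_26 = 485554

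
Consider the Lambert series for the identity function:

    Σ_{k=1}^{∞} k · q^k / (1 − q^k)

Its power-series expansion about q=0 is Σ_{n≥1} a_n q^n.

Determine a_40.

q^40  k|40↦f(k): 40:40 20:20 10:10 8:8 5:5 4:4 2:2 1:1  a_40=90

a_40 = 90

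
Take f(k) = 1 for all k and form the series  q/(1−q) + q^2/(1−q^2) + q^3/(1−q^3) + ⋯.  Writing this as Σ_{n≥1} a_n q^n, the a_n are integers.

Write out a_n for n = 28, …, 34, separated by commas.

6, 2, 8, 2, 6, 4, 4

q^28  k|28↦f(k): 1:1 2:1 4:1 7:1 14:1 28:1  a_28=6
[q^29] f(29)=1,f(1)=1 ⇒ 2
d|30:{30,15,10,6,5,3,2,1}  Σf=1+1+1+1+1+1+1+1=8
q^31  k|31↦f(k): 1:1 31:1  a_31=2
[q^32] f(32)=1,f(16)=1,f(8)=1,f(4)=1,f(2)=1,f(1)=1 ⇒ 6
q^33  k|33↦f(k): 33:1 11:1 3:1 1:1  a_33=4
d|34:{1,2,17,34}  Σf=1+1+1+1=4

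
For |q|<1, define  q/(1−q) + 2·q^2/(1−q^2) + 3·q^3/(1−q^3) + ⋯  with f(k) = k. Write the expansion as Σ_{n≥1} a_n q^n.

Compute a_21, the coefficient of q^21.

d|21:{21,7,3,1}  Σf=21+7+3+1=32

a_21 = 32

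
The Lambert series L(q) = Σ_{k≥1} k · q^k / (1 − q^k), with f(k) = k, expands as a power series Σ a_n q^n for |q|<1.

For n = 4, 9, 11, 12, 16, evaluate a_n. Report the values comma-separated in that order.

7, 13, 12, 28, 31

q^4  k|4↦f(k): 4:4 2:2 1:1  a_4=7
n=9: 1·9 3·3 9·1  f→[1+3+9]=13
[q^11] f(11)=11,f(1)=1 ⇒ 12
d|12:{1,2,3,4,6,12}  Σf=1+2+3+4+6+12=28
[q^16] f(1)=1,f(2)=2,f(4)=4,f(8)=8,f(16)=16 ⇒ 31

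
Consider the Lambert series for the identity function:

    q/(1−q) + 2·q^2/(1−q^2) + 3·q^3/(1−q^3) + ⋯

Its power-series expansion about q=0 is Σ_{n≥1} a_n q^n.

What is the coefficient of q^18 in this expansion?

n=18: 1·18 2·9 3·6 6·3 9·2 18·1  f→[1+2+3+6+9+18]=39

a_18 = 39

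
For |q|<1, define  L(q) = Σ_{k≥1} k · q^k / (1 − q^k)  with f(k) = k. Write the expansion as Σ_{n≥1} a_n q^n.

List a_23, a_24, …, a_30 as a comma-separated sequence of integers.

q^23  k|23↦f(k): 23:23 1:1  a_23=24
q^24  k|24↦f(k): 24:24 12:12 8:8 6:6 4:4 3:3 2:2 1:1  a_24=60
n=25: 25·1 5·5 1·25  f→[25+5+1]=31
q^26  k|26↦f(k): 26:26 13:13 2:2 1:1  a_26=42
q^27  k|27↦f(k): 1:1 3:3 9:9 27:27  a_27=40
q^28  k|28↦f(k): 1:1 2:2 4:4 7:7 14:14 28:28  a_28=56
q^29  k|29↦f(k): 29:29 1:1  a_29=30
n=30: 30·1 15·2 10·3 6·5 5·6 3·10 2·15 1·30  f→[30+15+10+6+5+3+2+1]=72

24, 60, 31, 42, 40, 56, 30, 72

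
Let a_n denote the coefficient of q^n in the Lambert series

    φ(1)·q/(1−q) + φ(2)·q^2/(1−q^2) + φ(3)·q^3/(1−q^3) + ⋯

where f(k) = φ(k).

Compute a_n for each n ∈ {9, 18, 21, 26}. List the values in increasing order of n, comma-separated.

[q^9] φ(9)=6,φ(3)=2,φ(1)=1 ⇒ 9
[q^18] φ(18)=6,φ(9)=6,φ(6)=2,φ(3)=2,φ(2)=1,φ(1)=1 ⇒ 18
n=21: 21·1 7·3 3·7 1·21  φ→[12+6+2+1]=21
d|26:{26,13,2,1}  Σφ=12+12+1+1=26

9, 18, 21, 26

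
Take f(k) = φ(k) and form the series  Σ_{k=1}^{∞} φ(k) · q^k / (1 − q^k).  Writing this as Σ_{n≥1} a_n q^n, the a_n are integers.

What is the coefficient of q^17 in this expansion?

q^17  k|17↦φ(k): 17:16 1:1  a_17=17

a_17 = 17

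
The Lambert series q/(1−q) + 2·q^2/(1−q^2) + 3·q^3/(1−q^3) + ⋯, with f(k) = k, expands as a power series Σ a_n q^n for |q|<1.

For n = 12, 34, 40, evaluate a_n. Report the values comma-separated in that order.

28, 54, 90

n=12: 1·12 2·6 3·4 4·3 6·2 12·1  f→[1+2+3+4+6+12]=28
[q^34] f(34)=34,f(17)=17,f(2)=2,f(1)=1 ⇒ 54
n=40: 1·40 2·20 4·10 5·8 8·5 10·4 20·2 40·1  f→[1+2+4+5+8+10+20+40]=90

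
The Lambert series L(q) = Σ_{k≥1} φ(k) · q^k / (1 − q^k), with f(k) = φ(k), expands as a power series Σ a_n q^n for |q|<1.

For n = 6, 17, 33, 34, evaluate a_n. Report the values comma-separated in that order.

n=6: 1·6 2·3 3·2 6·1  φ→[1+1+2+2]=6
n=17: 17·1 1·17  φ→[16+1]=17
[q^33] φ(1)=1,φ(3)=2,φ(11)=10,φ(33)=20 ⇒ 33
d|34:{34,17,2,1}  Σφ=16+16+1+1=34

6, 17, 33, 34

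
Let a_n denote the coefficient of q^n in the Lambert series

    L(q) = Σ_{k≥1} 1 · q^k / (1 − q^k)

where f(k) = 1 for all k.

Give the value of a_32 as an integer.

[q^32] f(32)=1,f(16)=1,f(8)=1,f(4)=1,f(2)=1,f(1)=1 ⇒ 6

a_32 = 6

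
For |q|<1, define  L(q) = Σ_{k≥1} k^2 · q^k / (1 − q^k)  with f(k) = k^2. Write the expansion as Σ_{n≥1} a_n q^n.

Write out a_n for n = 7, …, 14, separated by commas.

50, 85, 91, 130, 122, 210, 170, 250

d|7:{7,1}  Σf=49+1=50
d|8:{1,2,4,8}  Σf=1+4+16+64=85
d|9:{9,3,1}  Σf=81+9+1=91
n=10: 1·10 2·5 5·2 10·1  f→[1+4+25+100]=130
n=11: 1·11 11·1  f→[1+121]=122
[q^12] f(1)=1,f(2)=4,f(3)=9,f(4)=16,f(6)=36,f(12)=144 ⇒ 210
d|13:{13,1}  Σf=169+1=170
n=14: 1·14 2·7 7·2 14·1  f→[1+4+49+196]=250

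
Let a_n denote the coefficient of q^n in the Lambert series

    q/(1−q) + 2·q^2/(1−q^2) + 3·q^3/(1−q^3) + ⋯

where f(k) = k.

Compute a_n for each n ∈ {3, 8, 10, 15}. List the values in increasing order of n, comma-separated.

4, 15, 18, 24

n=3: 3·1 1·3  f→[3+1]=4
[q^8] f(8)=8,f(4)=4,f(2)=2,f(1)=1 ⇒ 15
d|10:{10,5,2,1}  Σf=10+5+2+1=18
d|15:{1,3,5,15}  Σf=1+3+5+15=24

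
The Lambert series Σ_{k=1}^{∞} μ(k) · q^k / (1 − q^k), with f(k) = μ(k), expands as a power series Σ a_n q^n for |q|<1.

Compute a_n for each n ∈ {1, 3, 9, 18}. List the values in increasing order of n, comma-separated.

q^1  k|1↦μ(k): 1:1  a_1=1
[q^3] μ(3)=-1,μ(1)=1 ⇒ 0
[q^9] μ(1)=1,μ(3)=-1,μ(9)=0 ⇒ 0
d|18:{18,9,6,3,2,1}  Σμ=0+0+1+(-1)+(-1)+1=0

1, 0, 0, 0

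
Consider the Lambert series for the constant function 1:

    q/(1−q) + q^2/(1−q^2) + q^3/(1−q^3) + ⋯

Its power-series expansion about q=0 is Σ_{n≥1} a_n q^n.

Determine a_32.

n=32: 1·32 2·16 4·8 8·4 16·2 32·1  f→[1+1+1+1+1+1]=6

a_32 = 6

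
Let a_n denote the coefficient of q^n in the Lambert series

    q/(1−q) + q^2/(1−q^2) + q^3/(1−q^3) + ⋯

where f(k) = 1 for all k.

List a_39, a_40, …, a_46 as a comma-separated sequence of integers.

4, 8, 2, 8, 2, 6, 6, 4

d|39:{39,13,3,1}  Σf=1+1+1+1=4
n=40: 1·40 2·20 4·10 5·8 8·5 10·4 20·2 40·1  f→[1+1+1+1+1+1+1+1]=8
d|41:{1,41}  Σf=1+1=2
[q^42] f(1)=1,f(2)=1,f(3)=1,f(6)=1,f(7)=1,f(14)=1,f(21)=1,f(42)=1 ⇒ 8
[q^43] f(1)=1,f(43)=1 ⇒ 2
n=44: 1·44 2·22 4·11 11·4 22·2 44·1  f→[1+1+1+1+1+1]=6
n=45: 1·45 3·15 5·9 9·5 15·3 45·1  f→[1+1+1+1+1+1]=6
n=46: 46·1 23·2 2·23 1·46  f→[1+1+1+1]=4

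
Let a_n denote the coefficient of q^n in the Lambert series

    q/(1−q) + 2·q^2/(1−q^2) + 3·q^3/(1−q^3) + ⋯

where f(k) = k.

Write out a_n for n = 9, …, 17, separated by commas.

13, 18, 12, 28, 14, 24, 24, 31, 18

n=9: 9·1 3·3 1·9  f→[9+3+1]=13
[q^10] f(1)=1,f(2)=2,f(5)=5,f(10)=10 ⇒ 18
d|11:{11,1}  Σf=11+1=12
n=12: 1·12 2·6 3·4 4·3 6·2 12·1  f→[1+2+3+4+6+12]=28
n=13: 13·1 1·13  f→[13+1]=14
d|14:{1,2,7,14}  Σf=1+2+7+14=24
q^15  k|15↦f(k): 1:1 3:3 5:5 15:15  a_15=24
n=16: 16·1 8·2 4·4 2·8 1·16  f→[16+8+4+2+1]=31
q^17  k|17↦f(k): 1:1 17:17  a_17=18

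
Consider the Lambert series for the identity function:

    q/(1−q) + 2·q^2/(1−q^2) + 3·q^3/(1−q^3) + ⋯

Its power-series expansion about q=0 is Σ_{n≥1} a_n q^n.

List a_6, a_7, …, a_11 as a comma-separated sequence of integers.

12, 8, 15, 13, 18, 12

q^6  k|6↦f(k): 1:1 2:2 3:3 6:6  a_6=12
n=7: 7·1 1·7  f→[7+1]=8
q^8  k|8↦f(k): 8:8 4:4 2:2 1:1  a_8=15
q^9  k|9↦f(k): 9:9 3:3 1:1  a_9=13
q^10  k|10↦f(k): 10:10 5:5 2:2 1:1  a_10=18
q^11  k|11↦f(k): 1:1 11:11  a_11=12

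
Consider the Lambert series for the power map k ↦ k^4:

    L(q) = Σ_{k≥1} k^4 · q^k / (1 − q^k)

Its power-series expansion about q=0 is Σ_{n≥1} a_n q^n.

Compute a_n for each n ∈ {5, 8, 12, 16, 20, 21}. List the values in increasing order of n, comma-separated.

n=5: 1·5 5·1  f→[1+625]=626
q^8  k|8↦f(k): 8:4096 4:256 2:16 1:1  a_8=4369
[q^12] f(1)=1,f(2)=16,f(3)=81,f(4)=256,f(6)=1296,f(12)=20736 ⇒ 22386
q^16  k|16↦f(k): 16:65536 8:4096 4:256 2:16 1:1  a_16=69905
n=20: 20·1 10·2 5·4 4·5 2·10 1·20  f→[160000+10000+625+256+16+1]=170898
q^21  k|21↦f(k): 21:194481 7:2401 3:81 1:1  a_21=196964

626, 4369, 22386, 69905, 170898, 196964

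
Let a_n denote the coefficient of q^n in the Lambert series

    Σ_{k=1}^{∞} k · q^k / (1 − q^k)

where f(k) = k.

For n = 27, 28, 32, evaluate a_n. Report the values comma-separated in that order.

40, 56, 63

[q^27] f(1)=1,f(3)=3,f(9)=9,f(27)=27 ⇒ 40
n=28: 1·28 2·14 4·7 7·4 14·2 28·1  f→[1+2+4+7+14+28]=56
d|32:{32,16,8,4,2,1}  Σf=32+16+8+4+2+1=63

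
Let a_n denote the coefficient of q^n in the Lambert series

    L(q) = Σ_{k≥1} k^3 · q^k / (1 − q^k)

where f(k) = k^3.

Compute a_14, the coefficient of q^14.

q^14  k|14↦f(k): 1:1 2:8 7:343 14:2744  a_14=3096

a_14 = 3096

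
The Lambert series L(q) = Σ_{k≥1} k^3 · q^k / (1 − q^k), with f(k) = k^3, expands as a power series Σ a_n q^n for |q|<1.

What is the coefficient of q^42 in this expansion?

[q^42] f(42)=74088,f(21)=9261,f(14)=2744,f(7)=343,f(6)=216,f(3)=27,f(2)=8,f(1)=1 ⇒ 86688

a_42 = 86688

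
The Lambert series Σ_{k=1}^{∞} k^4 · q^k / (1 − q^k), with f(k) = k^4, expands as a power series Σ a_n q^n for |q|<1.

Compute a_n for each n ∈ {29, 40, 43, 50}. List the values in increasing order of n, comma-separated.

[q^29] f(29)=707281,f(1)=1 ⇒ 707282
[q^40] f(1)=1,f(2)=16,f(4)=256,f(5)=625,f(8)=4096,f(10)=10000,f(20)=160000,f(40)=2560000 ⇒ 2734994
q^43  k|43↦f(k): 1:1 43:3418801  a_43=3418802
[q^50] f(1)=1,f(2)=16,f(5)=625,f(10)=10000,f(25)=390625,f(50)=6250000 ⇒ 6651267

707282, 2734994, 3418802, 6651267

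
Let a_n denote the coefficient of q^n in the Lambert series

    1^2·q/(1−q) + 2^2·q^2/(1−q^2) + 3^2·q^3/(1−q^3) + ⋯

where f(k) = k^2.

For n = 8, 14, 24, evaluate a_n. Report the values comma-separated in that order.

85, 250, 850

[q^8] f(1)=1,f(2)=4,f(4)=16,f(8)=64 ⇒ 85
[q^14] f(1)=1,f(2)=4,f(7)=49,f(14)=196 ⇒ 250
d|24:{1,2,3,4,6,8,12,24}  Σf=1+4+9+16+36+64+144+576=850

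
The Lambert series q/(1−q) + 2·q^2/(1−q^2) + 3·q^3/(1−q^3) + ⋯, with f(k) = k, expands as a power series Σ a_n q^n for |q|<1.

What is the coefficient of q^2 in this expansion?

q^2  k|2↦f(k): 1:1 2:2  a_2=3

a_2 = 3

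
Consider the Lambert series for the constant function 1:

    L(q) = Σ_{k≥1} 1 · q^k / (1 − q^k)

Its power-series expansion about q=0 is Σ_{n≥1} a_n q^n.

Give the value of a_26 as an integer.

[q^26] f(26)=1,f(13)=1,f(2)=1,f(1)=1 ⇒ 4

a_26 = 4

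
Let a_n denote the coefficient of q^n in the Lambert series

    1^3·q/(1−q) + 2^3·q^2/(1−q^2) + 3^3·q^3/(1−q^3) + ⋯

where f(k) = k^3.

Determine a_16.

n=16: 1·16 2·8 4·4 8·2 16·1  f→[1+8+64+512+4096]=4681

a_16 = 4681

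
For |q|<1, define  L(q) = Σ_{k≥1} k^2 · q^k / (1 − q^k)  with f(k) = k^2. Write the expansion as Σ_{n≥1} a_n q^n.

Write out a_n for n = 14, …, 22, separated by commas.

250, 260, 341, 290, 455, 362, 546, 500, 610

q^14  k|14↦f(k): 1:1 2:4 7:49 14:196  a_14=250
[q^15] f(15)=225,f(5)=25,f(3)=9,f(1)=1 ⇒ 260
n=16: 1·16 2·8 4·4 8·2 16·1  f→[1+4+16+64+256]=341
[q^17] f(1)=1,f(17)=289 ⇒ 290
[q^18] f(1)=1,f(2)=4,f(3)=9,f(6)=36,f(9)=81,f(18)=324 ⇒ 455
n=19: 1·19 19·1  f→[1+361]=362
d|20:{1,2,4,5,10,20}  Σf=1+4+16+25+100+400=546
[q^21] f(21)=441,f(7)=49,f(3)=9,f(1)=1 ⇒ 500
[q^22] f(1)=1,f(2)=4,f(11)=121,f(22)=484 ⇒ 610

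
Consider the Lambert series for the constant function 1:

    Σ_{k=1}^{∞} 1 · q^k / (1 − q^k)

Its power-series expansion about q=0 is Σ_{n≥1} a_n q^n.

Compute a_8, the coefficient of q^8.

n=8: 8·1 4·2 2·4 1·8  f→[1+1+1+1]=4

a_8 = 4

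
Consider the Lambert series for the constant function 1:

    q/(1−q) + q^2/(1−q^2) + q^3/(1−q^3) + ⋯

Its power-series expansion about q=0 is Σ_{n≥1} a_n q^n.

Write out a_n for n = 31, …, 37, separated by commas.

q^31  k|31↦f(k): 1:1 31:1  a_31=2
n=32: 32·1 16·2 8·4 4·8 2·16 1·32  f→[1+1+1+1+1+1]=6
q^33  k|33↦f(k): 1:1 3:1 11:1 33:1  a_33=4
d|34:{1,2,17,34}  Σf=1+1+1+1=4
n=35: 35·1 7·5 5·7 1·35  f→[1+1+1+1]=4
q^36  k|36↦f(k): 36:1 18:1 12:1 9:1 6:1 4:1 3:1 2:1 1:1  a_36=9
[q^37] f(1)=1,f(37)=1 ⇒ 2

2, 6, 4, 4, 4, 9, 2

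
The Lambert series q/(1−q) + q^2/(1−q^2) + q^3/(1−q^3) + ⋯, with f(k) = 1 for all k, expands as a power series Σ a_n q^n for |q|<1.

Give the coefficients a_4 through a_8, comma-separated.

d|4:{1,2,4}  Σf=1+1+1=3
d|5:{1,5}  Σf=1+1=2
n=6: 1·6 2·3 3·2 6·1  f→[1+1+1+1]=4
q^7  k|7↦f(k): 1:1 7:1  a_7=2
d|8:{8,4,2,1}  Σf=1+1+1+1=4

3, 2, 4, 2, 4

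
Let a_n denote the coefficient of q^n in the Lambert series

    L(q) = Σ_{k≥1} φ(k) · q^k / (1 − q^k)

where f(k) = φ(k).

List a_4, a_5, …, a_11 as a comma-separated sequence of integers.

d|4:{4,2,1}  Σφ=2+1+1=4
n=5: 1·5 5·1  φ→[1+4]=5
[q^6] φ(1)=1,φ(2)=1,φ(3)=2,φ(6)=2 ⇒ 6
q^7  k|7↦φ(k): 1:1 7:6  a_7=7
[q^8] φ(8)=4,φ(4)=2,φ(2)=1,φ(1)=1 ⇒ 8
[q^9] φ(1)=1,φ(3)=2,φ(9)=6 ⇒ 9
n=10: 1·10 2·5 5·2 10·1  φ→[1+1+4+4]=10
[q^11] φ(1)=1,φ(11)=10 ⇒ 11

4, 5, 6, 7, 8, 9, 10, 11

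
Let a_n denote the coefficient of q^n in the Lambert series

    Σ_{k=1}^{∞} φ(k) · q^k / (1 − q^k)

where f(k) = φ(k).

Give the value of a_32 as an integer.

n=32: 32·1 16·2 8·4 4·8 2·16 1·32  φ→[16+8+4+2+1+1]=32

a_32 = 32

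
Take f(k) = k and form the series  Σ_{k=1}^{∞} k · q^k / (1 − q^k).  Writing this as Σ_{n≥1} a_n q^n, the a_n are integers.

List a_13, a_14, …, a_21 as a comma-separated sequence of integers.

14, 24, 24, 31, 18, 39, 20, 42, 32

n=13: 13·1 1·13  f→[13+1]=14
[q^14] f(14)=14,f(7)=7,f(2)=2,f(1)=1 ⇒ 24
q^15  k|15↦f(k): 15:15 5:5 3:3 1:1  a_15=24
q^16  k|16↦f(k): 16:16 8:8 4:4 2:2 1:1  a_16=31
q^17  k|17↦f(k): 1:1 17:17  a_17=18
d|18:{18,9,6,3,2,1}  Σf=18+9+6+3+2+1=39
n=19: 1·19 19·1  f→[1+19]=20
q^20  k|20↦f(k): 20:20 10:10 5:5 4:4 2:2 1:1  a_20=42
n=21: 1·21 3·7 7·3 21·1  f→[1+3+7+21]=32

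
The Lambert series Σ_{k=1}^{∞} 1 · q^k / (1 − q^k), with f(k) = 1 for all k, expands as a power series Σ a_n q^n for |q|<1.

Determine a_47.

n=47: 1·47 47·1  f→[1+1]=2

a_47 = 2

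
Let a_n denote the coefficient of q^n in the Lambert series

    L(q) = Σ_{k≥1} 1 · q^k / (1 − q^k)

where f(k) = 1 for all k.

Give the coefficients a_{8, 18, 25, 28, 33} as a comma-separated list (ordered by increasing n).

[q^8] f(8)=1,f(4)=1,f(2)=1,f(1)=1 ⇒ 4
d|18:{1,2,3,6,9,18}  Σf=1+1+1+1+1+1=6
n=25: 25·1 5·5 1·25  f→[1+1+1]=3
n=28: 28·1 14·2 7·4 4·7 2·14 1·28  f→[1+1+1+1+1+1]=6
n=33: 1·33 3·11 11·3 33·1  f→[1+1+1+1]=4

4, 6, 3, 6, 4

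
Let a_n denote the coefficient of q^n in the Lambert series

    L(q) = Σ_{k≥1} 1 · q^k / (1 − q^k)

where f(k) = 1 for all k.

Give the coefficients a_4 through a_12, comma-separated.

3, 2, 4, 2, 4, 3, 4, 2, 6

n=4: 4·1 2·2 1·4  f→[1+1+1]=3
d|5:{1,5}  Σf=1+1=2
d|6:{1,2,3,6}  Σf=1+1+1+1=4
n=7: 7·1 1·7  f→[1+1]=2
n=8: 1·8 2·4 4·2 8·1  f→[1+1+1+1]=4
d|9:{9,3,1}  Σf=1+1+1=3
q^10  k|10↦f(k): 10:1 5:1 2:1 1:1  a_10=4
[q^11] f(1)=1,f(11)=1 ⇒ 2
n=12: 1·12 2·6 3·4 4·3 6·2 12·1  f→[1+1+1+1+1+1]=6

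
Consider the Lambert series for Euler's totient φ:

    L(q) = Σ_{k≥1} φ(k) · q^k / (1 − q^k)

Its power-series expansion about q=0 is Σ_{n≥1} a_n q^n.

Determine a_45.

[q^45] φ(1)=1,φ(3)=2,φ(5)=4,φ(9)=6,φ(15)=8,φ(45)=24 ⇒ 45

a_45 = 45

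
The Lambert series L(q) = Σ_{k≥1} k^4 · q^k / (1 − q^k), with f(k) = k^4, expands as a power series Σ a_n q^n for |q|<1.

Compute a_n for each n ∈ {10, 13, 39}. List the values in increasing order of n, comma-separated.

10642, 28562, 2342084

[q^10] f(10)=10000,f(5)=625,f(2)=16,f(1)=1 ⇒ 10642
n=13: 13·1 1·13  f→[28561+1]=28562
[q^39] f(39)=2313441,f(13)=28561,f(3)=81,f(1)=1 ⇒ 2342084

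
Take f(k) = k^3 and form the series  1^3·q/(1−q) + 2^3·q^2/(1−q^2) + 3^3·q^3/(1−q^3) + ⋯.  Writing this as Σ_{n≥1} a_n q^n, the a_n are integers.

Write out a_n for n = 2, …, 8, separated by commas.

9, 28, 73, 126, 252, 344, 585

d|2:{1,2}  Σf=1+8=9
[q^3] f(3)=27,f(1)=1 ⇒ 28
[q^4] f(1)=1,f(2)=8,f(4)=64 ⇒ 73
n=5: 5·1 1·5  f→[125+1]=126
q^6  k|6↦f(k): 6:216 3:27 2:8 1:1  a_6=252
n=7: 1·7 7·1  f→[1+343]=344
q^8  k|8↦f(k): 8:512 4:64 2:8 1:1  a_8=585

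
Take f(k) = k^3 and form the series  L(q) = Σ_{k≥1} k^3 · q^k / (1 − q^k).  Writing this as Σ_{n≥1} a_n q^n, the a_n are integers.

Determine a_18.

a_18 = 6813

n=18: 18·1 9·2 6·3 3·6 2·9 1·18  f→[5832+729+216+27+8+1]=6813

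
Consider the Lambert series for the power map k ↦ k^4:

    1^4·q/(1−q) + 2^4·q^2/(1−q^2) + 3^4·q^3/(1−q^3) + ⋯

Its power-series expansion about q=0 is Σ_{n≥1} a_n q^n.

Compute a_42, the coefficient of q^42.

n=42: 42·1 21·2 14·3 7·6 6·7 3·14 2·21 1·42  f→[3111696+194481+38416+2401+1296+81+16+1]=3348388

a_42 = 3348388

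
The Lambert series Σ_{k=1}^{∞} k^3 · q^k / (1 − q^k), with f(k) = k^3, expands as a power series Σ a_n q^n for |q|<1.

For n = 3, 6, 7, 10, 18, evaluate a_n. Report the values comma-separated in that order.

28, 252, 344, 1134, 6813

q^3  k|3↦f(k): 3:27 1:1  a_3=28
d|6:{6,3,2,1}  Σf=216+27+8+1=252
q^7  k|7↦f(k): 7:343 1:1  a_7=344
q^10  k|10↦f(k): 10:1000 5:125 2:8 1:1  a_10=1134
d|18:{18,9,6,3,2,1}  Σf=5832+729+216+27+8+1=6813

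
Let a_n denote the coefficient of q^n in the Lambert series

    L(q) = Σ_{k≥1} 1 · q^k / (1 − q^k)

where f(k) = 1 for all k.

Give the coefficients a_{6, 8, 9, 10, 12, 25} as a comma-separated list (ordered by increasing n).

4, 4, 3, 4, 6, 3

d|6:{6,3,2,1}  Σf=1+1+1+1=4
n=8: 8·1 4·2 2·4 1·8  f→[1+1+1+1]=4
n=9: 1·9 3·3 9·1  f→[1+1+1]=3
n=10: 1·10 2·5 5·2 10·1  f→[1+1+1+1]=4
n=12: 1·12 2·6 3·4 4·3 6·2 12·1  f→[1+1+1+1+1+1]=6
q^25  k|25↦f(k): 1:1 5:1 25:1  a_25=3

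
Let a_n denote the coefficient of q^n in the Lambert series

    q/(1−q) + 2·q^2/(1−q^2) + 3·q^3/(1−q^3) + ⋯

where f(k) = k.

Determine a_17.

a_17 = 18

[q^17] f(17)=17,f(1)=1 ⇒ 18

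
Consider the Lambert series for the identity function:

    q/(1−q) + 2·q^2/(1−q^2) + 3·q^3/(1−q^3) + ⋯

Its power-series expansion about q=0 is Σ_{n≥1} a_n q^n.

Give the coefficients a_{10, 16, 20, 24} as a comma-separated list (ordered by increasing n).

d|10:{1,2,5,10}  Σf=1+2+5+10=18
d|16:{16,8,4,2,1}  Σf=16+8+4+2+1=31
[q^20] f(20)=20,f(10)=10,f(5)=5,f(4)=4,f(2)=2,f(1)=1 ⇒ 42
q^24  k|24↦f(k): 24:24 12:12 8:8 6:6 4:4 3:3 2:2 1:1  a_24=60

18, 31, 42, 60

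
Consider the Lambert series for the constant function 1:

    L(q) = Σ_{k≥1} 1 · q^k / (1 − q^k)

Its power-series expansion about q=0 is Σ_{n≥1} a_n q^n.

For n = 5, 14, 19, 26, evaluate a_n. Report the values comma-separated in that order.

2, 4, 2, 4

d|5:{5,1}  Σf=1+1=2
n=14: 14·1 7·2 2·7 1·14  f→[1+1+1+1]=4
n=19: 1·19 19·1  f→[1+1]=2
n=26: 26·1 13·2 2·13 1·26  f→[1+1+1+1]=4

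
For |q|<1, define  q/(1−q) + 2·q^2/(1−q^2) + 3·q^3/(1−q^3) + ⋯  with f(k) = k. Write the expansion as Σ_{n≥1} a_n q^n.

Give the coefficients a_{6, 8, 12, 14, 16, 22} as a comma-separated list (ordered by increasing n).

12, 15, 28, 24, 31, 36

d|6:{1,2,3,6}  Σf=1+2+3+6=12
n=8: 1·8 2·4 4·2 8·1  f→[1+2+4+8]=15
n=12: 1·12 2·6 3·4 4·3 6·2 12·1  f→[1+2+3+4+6+12]=28
[q^14] f(14)=14,f(7)=7,f(2)=2,f(1)=1 ⇒ 24
[q^16] f(1)=1,f(2)=2,f(4)=4,f(8)=8,f(16)=16 ⇒ 31
[q^22] f(1)=1,f(2)=2,f(11)=11,f(22)=22 ⇒ 36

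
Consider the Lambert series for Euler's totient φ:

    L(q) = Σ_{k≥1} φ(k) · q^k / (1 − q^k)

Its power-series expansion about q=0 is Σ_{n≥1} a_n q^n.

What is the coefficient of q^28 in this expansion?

q^28  k|28↦φ(k): 1:1 2:1 4:2 7:6 14:6 28:12  a_28=28

a_28 = 28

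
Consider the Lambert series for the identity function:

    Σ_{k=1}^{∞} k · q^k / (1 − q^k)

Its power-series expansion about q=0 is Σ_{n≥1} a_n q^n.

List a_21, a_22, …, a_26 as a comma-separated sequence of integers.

[q^21] f(1)=1,f(3)=3,f(7)=7,f(21)=21 ⇒ 32
q^22  k|22↦f(k): 1:1 2:2 11:11 22:22  a_22=36
[q^23] f(23)=23,f(1)=1 ⇒ 24
n=24: 24·1 12·2 8·3 6·4 4·6 3·8 2·12 1·24  f→[24+12+8+6+4+3+2+1]=60
n=25: 1·25 5·5 25·1  f→[1+5+25]=31
n=26: 1·26 2·13 13·2 26·1  f→[1+2+13+26]=42

32, 36, 24, 60, 31, 42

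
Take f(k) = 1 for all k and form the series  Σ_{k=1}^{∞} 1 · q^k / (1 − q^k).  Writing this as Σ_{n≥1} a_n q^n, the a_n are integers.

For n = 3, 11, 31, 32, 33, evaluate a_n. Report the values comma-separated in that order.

d|3:{1,3}  Σf=1+1=2
[q^11] f(11)=1,f(1)=1 ⇒ 2
n=31: 1·31 31·1  f→[1+1]=2
n=32: 32·1 16·2 8·4 4·8 2·16 1·32  f→[1+1+1+1+1+1]=6
[q^33] f(33)=1,f(11)=1,f(3)=1,f(1)=1 ⇒ 4

2, 2, 2, 6, 4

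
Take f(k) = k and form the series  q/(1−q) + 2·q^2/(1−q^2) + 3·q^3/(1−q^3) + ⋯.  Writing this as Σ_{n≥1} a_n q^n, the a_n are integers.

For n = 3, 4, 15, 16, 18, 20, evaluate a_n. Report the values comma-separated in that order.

[q^3] f(1)=1,f(3)=3 ⇒ 4
d|4:{4,2,1}  Σf=4+2+1=7
n=15: 1·15 3·5 5·3 15·1  f→[1+3+5+15]=24
[q^16] f(1)=1,f(2)=2,f(4)=4,f(8)=8,f(16)=16 ⇒ 31
d|18:{1,2,3,6,9,18}  Σf=1+2+3+6+9+18=39
n=20: 1·20 2·10 4·5 5·4 10·2 20·1  f→[1+2+4+5+10+20]=42

4, 7, 24, 31, 39, 42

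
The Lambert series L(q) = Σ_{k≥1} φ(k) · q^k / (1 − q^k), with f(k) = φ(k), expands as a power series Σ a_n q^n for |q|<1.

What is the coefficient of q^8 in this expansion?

n=8: 1·8 2·4 4·2 8·1  φ→[1+1+2+4]=8

a_8 = 8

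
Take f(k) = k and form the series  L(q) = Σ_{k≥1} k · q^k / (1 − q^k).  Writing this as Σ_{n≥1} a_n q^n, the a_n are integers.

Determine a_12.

a_12 = 28

d|12:{12,6,4,3,2,1}  Σf=12+6+4+3+2+1=28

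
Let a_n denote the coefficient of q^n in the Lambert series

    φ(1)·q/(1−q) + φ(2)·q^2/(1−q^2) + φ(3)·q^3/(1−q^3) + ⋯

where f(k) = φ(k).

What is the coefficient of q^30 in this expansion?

d|30:{30,15,10,6,5,3,2,1}  Σφ=8+8+4+2+4+2+1+1=30

a_30 = 30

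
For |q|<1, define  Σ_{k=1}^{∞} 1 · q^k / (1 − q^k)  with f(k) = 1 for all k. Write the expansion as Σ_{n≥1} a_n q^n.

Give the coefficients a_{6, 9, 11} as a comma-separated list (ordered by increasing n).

[q^6] f(6)=1,f(3)=1,f(2)=1,f(1)=1 ⇒ 4
q^9  k|9↦f(k): 9:1 3:1 1:1  a_9=3
[q^11] f(1)=1,f(11)=1 ⇒ 2

4, 3, 2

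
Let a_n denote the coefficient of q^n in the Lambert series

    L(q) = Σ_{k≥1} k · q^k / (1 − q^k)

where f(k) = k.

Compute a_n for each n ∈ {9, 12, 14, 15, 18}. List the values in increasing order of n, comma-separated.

13, 28, 24, 24, 39

q^9  k|9↦f(k): 1:1 3:3 9:9  a_9=13
d|12:{1,2,3,4,6,12}  Σf=1+2+3+4+6+12=28
n=14: 14·1 7·2 2·7 1·14  f→[14+7+2+1]=24
d|15:{1,3,5,15}  Σf=1+3+5+15=24
[q^18] f(18)=18,f(9)=9,f(6)=6,f(3)=3,f(2)=2,f(1)=1 ⇒ 39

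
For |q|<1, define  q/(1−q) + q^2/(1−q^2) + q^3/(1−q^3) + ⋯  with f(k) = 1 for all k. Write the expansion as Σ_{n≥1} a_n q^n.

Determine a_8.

d|8:{1,2,4,8}  Σf=1+1+1+1=4

a_8 = 4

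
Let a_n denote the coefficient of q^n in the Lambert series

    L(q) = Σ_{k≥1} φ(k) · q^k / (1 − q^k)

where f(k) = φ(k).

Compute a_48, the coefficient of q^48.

n=48: 1·48 2·24 3·16 4·12 6·8 8·6 12·4 16·3 24·2 48·1  φ→[1+1+2+2+2+4+4+8+8+16]=48

a_48 = 48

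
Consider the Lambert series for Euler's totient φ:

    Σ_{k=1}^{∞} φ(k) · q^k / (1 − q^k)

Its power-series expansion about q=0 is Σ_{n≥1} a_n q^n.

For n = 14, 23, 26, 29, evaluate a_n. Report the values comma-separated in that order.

[q^14] φ(14)=6,φ(7)=6,φ(2)=1,φ(1)=1 ⇒ 14
q^23  k|23↦φ(k): 23:22 1:1  a_23=23
n=26: 1·26 2·13 13·2 26·1  φ→[1+1+12+12]=26
q^29  k|29↦φ(k): 1:1 29:28  a_29=29

14, 23, 26, 29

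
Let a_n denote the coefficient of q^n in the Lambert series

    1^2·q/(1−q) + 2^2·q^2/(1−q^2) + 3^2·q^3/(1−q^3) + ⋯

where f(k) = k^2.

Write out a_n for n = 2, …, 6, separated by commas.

5, 10, 21, 26, 50

d|2:{1,2}  Σf=1+4=5
q^3  k|3↦f(k): 3:9 1:1  a_3=10
n=4: 1·4 2·2 4·1  f→[1+4+16]=21
n=5: 5·1 1·5  f→[25+1]=26
[q^6] f(1)=1,f(2)=4,f(3)=9,f(6)=36 ⇒ 50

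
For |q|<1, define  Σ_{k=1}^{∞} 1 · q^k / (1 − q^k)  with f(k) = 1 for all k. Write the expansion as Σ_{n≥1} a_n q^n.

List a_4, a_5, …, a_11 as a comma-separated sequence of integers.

d|4:{4,2,1}  Σf=1+1+1=3
[q^5] f(1)=1,f(5)=1 ⇒ 2
n=6: 1·6 2·3 3·2 6·1  f→[1+1+1+1]=4
[q^7] f(7)=1,f(1)=1 ⇒ 2
d|8:{1,2,4,8}  Σf=1+1+1+1=4
q^9  k|9↦f(k): 1:1 3:1 9:1  a_9=3
n=10: 10·1 5·2 2·5 1·10  f→[1+1+1+1]=4
q^11  k|11↦f(k): 1:1 11:1  a_11=2

3, 2, 4, 2, 4, 3, 4, 2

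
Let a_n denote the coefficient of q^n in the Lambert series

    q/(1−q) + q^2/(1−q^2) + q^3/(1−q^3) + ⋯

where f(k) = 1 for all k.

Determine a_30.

a_30 = 8

[q^30] f(30)=1,f(15)=1,f(10)=1,f(6)=1,f(5)=1,f(3)=1,f(2)=1,f(1)=1 ⇒ 8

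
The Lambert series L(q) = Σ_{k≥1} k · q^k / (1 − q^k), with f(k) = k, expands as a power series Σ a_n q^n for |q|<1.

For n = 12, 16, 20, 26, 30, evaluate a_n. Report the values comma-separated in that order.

28, 31, 42, 42, 72

q^12  k|12↦f(k): 1:1 2:2 3:3 4:4 6:6 12:12  a_12=28
d|16:{16,8,4,2,1}  Σf=16+8+4+2+1=31
n=20: 1·20 2·10 4·5 5·4 10·2 20·1  f→[1+2+4+5+10+20]=42
[q^26] f(26)=26,f(13)=13,f(2)=2,f(1)=1 ⇒ 42
n=30: 1·30 2·15 3·10 5·6 6·5 10·3 15·2 30·1  f→[1+2+3+5+6+10+15+30]=72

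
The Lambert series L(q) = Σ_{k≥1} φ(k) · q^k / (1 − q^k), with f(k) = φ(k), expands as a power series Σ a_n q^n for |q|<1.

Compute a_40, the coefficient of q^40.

[q^40] φ(1)=1,φ(2)=1,φ(4)=2,φ(5)=4,φ(8)=4,φ(10)=4,φ(20)=8,φ(40)=16 ⇒ 40

a_40 = 40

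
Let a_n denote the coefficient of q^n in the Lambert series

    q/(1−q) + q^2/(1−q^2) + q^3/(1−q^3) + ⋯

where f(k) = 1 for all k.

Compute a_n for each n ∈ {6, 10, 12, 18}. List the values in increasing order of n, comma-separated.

4, 4, 6, 6

[q^6] f(6)=1,f(3)=1,f(2)=1,f(1)=1 ⇒ 4
n=10: 1·10 2·5 5·2 10·1  f→[1+1+1+1]=4
q^12  k|12↦f(k): 1:1 2:1 3:1 4:1 6:1 12:1  a_12=6
n=18: 1·18 2·9 3·6 6·3 9·2 18·1  f→[1+1+1+1+1+1]=6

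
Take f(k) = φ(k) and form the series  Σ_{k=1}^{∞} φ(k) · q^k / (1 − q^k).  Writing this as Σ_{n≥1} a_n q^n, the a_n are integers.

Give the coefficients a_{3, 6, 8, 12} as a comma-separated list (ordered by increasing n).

[q^3] φ(1)=1,φ(3)=2 ⇒ 3
d|6:{6,3,2,1}  Σφ=2+2+1+1=6
n=8: 8·1 4·2 2·4 1·8  φ→[4+2+1+1]=8
[q^12] φ(12)=4,φ(6)=2,φ(4)=2,φ(3)=2,φ(2)=1,φ(1)=1 ⇒ 12

3, 6, 8, 12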